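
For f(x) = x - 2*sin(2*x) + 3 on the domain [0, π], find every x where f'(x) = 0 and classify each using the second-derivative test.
f'(x) = 1 - 4*cos(2*x)

Solve f'(x) = 0 on [0, π]:
  f'(x) = 0 ⇔ cos(2*x) = 1/4, i.e. 2*x = ±arccos(1/4) + 2nπ; keep the solutions lying in [0, π].
  ⇒ x = acos(1/4)/2 ≈ 0.6591, pi - acos(1/4)/2 ≈ 2.4825

f''(x) = 8*sin(2*x)
Second-derivative test at each critical point:
  f''(0.6591) = 7.7460 > 0 → local minimum
  f''(2.4825) = -7.7460 < 0 → local maximum

Critical points: x = acos(1/4)/2 ≈ 0.6591 (local minimum); x = pi - acos(1/4)/2 ≈ 2.4825 (local maximum)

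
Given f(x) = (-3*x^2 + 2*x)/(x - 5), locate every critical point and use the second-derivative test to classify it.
f'(x) = (-3*x^2 + 30*x - 10)/(x^2 - 10*x + 25)

Solve f'(x) = 0:
  f'(x) = -(3*x^2 - 30*x + 10)/(x - 5)^2; the denominator is positive wherever f is defined, so f'(x) = 0 ⇔ -3*x^2 + 30*x - 10 = 0.
  3*x^2 - 30*x + 10 = 0 has no rational roots; quadratic formula: x = (30 ± √780)/6.
  ⇒ x = 5 - sqrt(195)/3 ≈ 0.3453, sqrt(195)/3 + 5 ≈ 9.6547

f''(x) = -130/(x^3 - 15*x^2 + 75*x - 125)
Second-derivative test at each critical point:
  f''(0.3453) = 1.2890 > 0 → local minimum
  f''(9.6547) = -1.2890 < 0 → local maximum

Critical points: x = 5 - sqrt(195)/3 ≈ 0.3453 (local minimum); x = sqrt(195)/3 + 5 ≈ 9.6547 (local maximum)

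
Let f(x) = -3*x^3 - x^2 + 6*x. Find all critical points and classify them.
f'(x) = -9*x^2 - 2*x + 6

Solve f'(x) = 0:
  9*x^2 + 2*x - 6 = 0 has no rational roots; quadratic formula: x = (-2 ± √220)/18.
  ⇒ x = -sqrt(55)/9 - 1/9 ≈ -0.9351, -1/9 + sqrt(55)/9 ≈ 0.7129

f''(x) = -18*x - 2
Second-derivative test at each critical point:
  f''(-0.9351) = 14.8324 > 0 → local minimum
  f''(0.7129) = -14.8324 < 0 → local maximum

Critical points: x = -sqrt(55)/9 - 1/9 ≈ -0.9351 (local minimum); x = -1/9 + sqrt(55)/9 ≈ 0.7129 (local maximum)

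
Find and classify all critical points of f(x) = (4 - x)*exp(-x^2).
f'(x) = (2*x*(x - 4) - 1)*exp(-x^2)

Solve f'(x) = 0:
  f'(x) = (2*x^2 - 8*x - 1)·exp(-x^2) and exp(-x^2) > 0 for every x, so f'(x) = 0 ⇔ 2*x^2 - 8*x - 1 = 0.
  2*x^2 - 8*x - 1 = 0 has no rational roots; quadratic formula: x = (8 ± √72)/4.
  ⇒ x = 2 - 3*sqrt(2)/2 ≈ -0.1213, 2 + 3*sqrt(2)/2 ≈ 4.1213

f''(x) = 2*(2*x^2*(4 - x) + 3*x - 4)*exp(-x^2)
Second-derivative test at each critical point:
  f''(-0.1213) = -8.3613 < 0 → local maximum
  f''(4.1213) = 3.565e-07 > 0 → local minimum

Critical points: x = 2 - 3*sqrt(2)/2 ≈ -0.1213 (local maximum); x = 2 + 3*sqrt(2)/2 ≈ 4.1213 (local minimum)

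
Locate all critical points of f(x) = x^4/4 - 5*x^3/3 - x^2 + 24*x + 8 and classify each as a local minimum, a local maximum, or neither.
f'(x) = x^3 - 5*x^2 - 2*x + 24

Solve f'(x) = 0:
  Factor: x^3 - 5*x^2 - 2*x + 24 = (x - 4)*(x - 3)*(x + 2) = 0.
  ⇒ x = -2, 3, 4

f''(x) = 3*x^2 - 10*x - 2
Second-derivative test at each critical point:
  f''(-2) = 30 > 0 → local minimum
  f''(3) = -5 < 0 → local maximum
  f''(4) = 6 > 0 → local minimum

Critical points: x = -2 (local minimum); x = 3 (local maximum); x = 4 (local minimum)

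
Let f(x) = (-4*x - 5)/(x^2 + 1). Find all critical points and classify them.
f'(x) = 2*(2*x^2 + 5*x - 2)/(x^4 + 2*x^2 + 1)

Solve f'(x) = 0:
  f'(x) = 2*(2*x^2 + 5*x - 2)/(x^2 + 1)^2; the denominator is positive wherever f is defined, so f'(x) = 0 ⇔ 4*x^2 + 10*x - 4 = 0.
  Factor: 4*x^2 + 10*x - 4 = 2*(2*x^2 + 5*x - 2); 2*x^2 + 5*x - 2 = 0 has no rational roots; quadratic formula: x = (-5 ± √41)/4.
  ⇒ x = -sqrt(41)/4 - 5/4 ≈ -2.8508, -5/4 + sqrt(41)/4 ≈ 0.3508

f''(x) = 2*(-4*x^2*(4*x + 5) + (12*x + 5)*(x^2 + 1))/(x^2 + 1)^3
Second-derivative test at each critical point:
  f''(-2.8508) = -0.1537 < 0 → local maximum
  f''(0.3508) = 10.1537 > 0 → local minimum

Critical points: x = -sqrt(41)/4 - 5/4 ≈ -2.8508 (local maximum); x = -5/4 + sqrt(41)/4 ≈ 0.3508 (local minimum)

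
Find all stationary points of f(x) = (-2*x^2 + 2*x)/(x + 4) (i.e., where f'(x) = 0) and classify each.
f'(x) = 2*(-x^2 - 8*x + 4)/(x^2 + 8*x + 16)

Solve f'(x) = 0:
  f'(x) = -2*(x^2 + 8*x - 4)/(x + 4)^2; the denominator is positive wherever f is defined, so f'(x) = 0 ⇔ -2*x^2 - 16*x + 8 = 0.
  Factor: -2*x^2 - 16*x + 8 = -2*(x^2 + 8*x - 4); x^2 + 8*x - 4 = 0 has no rational roots; quadratic formula: x = (-8 ± √80)/2.
  ⇒ x = -2*sqrt(5) - 4 ≈ -8.4721, -4 + 2*sqrt(5) ≈ 0.4721

f''(x) = -80/(x^3 + 12*x^2 + 48*x + 64)
Second-derivative test at each critical point:
  f''(-8.4721) = 0.8944 > 0 → local minimum
  f''(0.4721) = -0.8944 < 0 → local maximum

Critical points: x = -2*sqrt(5) - 4 ≈ -8.4721 (local minimum); x = -4 + 2*sqrt(5) ≈ 0.4721 (local maximum)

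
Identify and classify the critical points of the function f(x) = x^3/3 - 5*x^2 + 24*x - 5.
f'(x) = x^2 - 10*x + 24

Solve f'(x) = 0:
  Factor: x^2 - 10*x + 24 = (x - 6)*(x - 4) = 0.
  ⇒ x = 4, 6

f''(x) = 2*x - 10
Second-derivative test at each critical point:
  f''(4) = -2 < 0 → local maximum
  f''(6) = 2 > 0 → local minimum

Critical points: x = 4 (local maximum); x = 6 (local minimum)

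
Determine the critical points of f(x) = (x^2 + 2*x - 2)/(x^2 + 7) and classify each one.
f'(x) = 2*(-x^2 + 9*x + 7)/(x^4 + 14*x^2 + 49)

Solve f'(x) = 0:
  f'(x) = -2*(x^2 - 9*x - 7)/(x^2 + 7)^2; the denominator is positive wherever f is defined, so f'(x) = 0 ⇔ -2*x^2 + 18*x + 14 = 0.
  Factor: -2*x^2 + 18*x + 14 = -2*(x^2 - 9*x - 7); x^2 - 9*x - 7 = 0 has no rational roots; quadratic formula: x = (9 ± √109)/2.
  ⇒ x = 9/2 - sqrt(109)/2 ≈ -0.7202, 9/2 + sqrt(109)/2 ≈ 9.7202

f''(x) = 2*(2*x^3 - 27*x^2 - 42*x + 63)/(x^6 + 21*x^4 + 147*x^2 + 343)
Second-derivative test at each critical point:
  f''(-0.7202) = 0.3694 > 0 → local minimum
  f''(9.7202) = -0.0020 < 0 → local maximum

Critical points: x = 9/2 - sqrt(109)/2 ≈ -0.7202 (local minimum); x = 9/2 + sqrt(109)/2 ≈ 9.7202 (local maximum)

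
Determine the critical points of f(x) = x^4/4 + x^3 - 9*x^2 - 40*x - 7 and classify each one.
f'(x) = x^3 + 3*x^2 - 18*x - 40

Solve f'(x) = 0:
  Factor: x^3 + 3*x^2 - 18*x - 40 = (x - 4)*(x + 2)*(x + 5) = 0.
  ⇒ x = -5, -2, 4

f''(x) = 3*x^2 + 6*x - 18
Second-derivative test at each critical point:
  f''(-5) = 27 > 0 → local minimum
  f''(-2) = -18 < 0 → local maximum
  f''(4) = 54 > 0 → local minimum

Critical points: x = -5 (local minimum); x = -2 (local maximum); x = 4 (local minimum)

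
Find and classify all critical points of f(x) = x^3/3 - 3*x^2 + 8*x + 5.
f'(x) = x^2 - 6*x + 8

Solve f'(x) = 0:
  Factor: x^2 - 6*x + 8 = (x - 4)*(x - 2) = 0.
  ⇒ x = 2, 4

f''(x) = 2*x - 6
Second-derivative test at each critical point:
  f''(2) = -2 < 0 → local maximum
  f''(4) = 2 > 0 → local minimum

Critical points: x = 2 (local maximum); x = 4 (local minimum)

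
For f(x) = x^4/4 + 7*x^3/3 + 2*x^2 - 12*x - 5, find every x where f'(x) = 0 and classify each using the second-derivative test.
f'(x) = x^3 + 7*x^2 + 4*x - 12

Solve f'(x) = 0:
  Factor: x^3 + 7*x^2 + 4*x - 12 = (x - 1)*(x + 2)*(x + 6) = 0.
  ⇒ x = -6, -2, 1

f''(x) = 3*x^2 + 14*x + 4
Second-derivative test at each critical point:
  f''(-6) = 28 > 0 → local minimum
  f''(-2) = -12 < 0 → local maximum
  f''(1) = 21 > 0 → local minimum

Critical points: x = -6 (local minimum); x = -2 (local maximum); x = 1 (local minimum)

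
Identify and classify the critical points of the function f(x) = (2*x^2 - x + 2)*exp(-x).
f'(x) = (-2*x^2 + 5*x - 3)*exp(-x)

Solve f'(x) = 0:
  f'(x) = (-2*x^2 + 5*x - 3)·exp(-x) and exp(-x) > 0 for every x, so f'(x) = 0 ⇔ -2*x^2 + 5*x - 3 = 0.
  Factor: -2*x^2 + 5*x - 3 = -(x - 1)*(2*x - 3) = 0.
  ⇒ x = 1, 3/2

f''(x) = (2*x^2 - 9*x + 8)*exp(-x)
Second-derivative test at each critical point:
  f''(1) = 0.3679 > 0 → local minimum
  f''(3/2) = -0.2231 < 0 → local maximum

Critical points: x = 1 (local minimum); x = 3/2 (local maximum)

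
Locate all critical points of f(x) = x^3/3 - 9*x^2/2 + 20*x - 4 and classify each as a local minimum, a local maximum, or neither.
f'(x) = x^2 - 9*x + 20

Solve f'(x) = 0:
  Factor: x^2 - 9*x + 20 = (x - 5)*(x - 4) = 0.
  ⇒ x = 4, 5

f''(x) = 2*x - 9
Second-derivative test at each critical point:
  f''(4) = -1 < 0 → local maximum
  f''(5) = 1 > 0 → local minimum

Critical points: x = 4 (local maximum); x = 5 (local minimum)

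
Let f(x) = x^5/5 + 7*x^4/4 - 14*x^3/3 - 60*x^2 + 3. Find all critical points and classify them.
f'(x) = x*(x^3 + 7*x^2 - 14*x - 120)

Solve f'(x) = 0:
  Factor: x^4 + 7*x^3 - 14*x^2 - 120*x = x*(x - 4)*(x + 5)*(x + 6) = 0.
  ⇒ x = -6, -5, 0, 4

f''(x) = 4*x^3 + 21*x^2 - 28*x - 120
Second-derivative test at each critical point:
  f''(-6) = -60 < 0 → local maximum
  f''(-5) = 45 > 0 → local minimum
  f''(0) = -120 < 0 → local maximum
  f''(4) = 360 > 0 → local minimum

Critical points: x = -6 (local maximum); x = -5 (local minimum); x = 0 (local maximum); x = 4 (local minimum)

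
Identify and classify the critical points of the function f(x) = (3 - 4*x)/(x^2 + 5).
f'(x) = 2*(2*x^2 - 3*x - 10)/(x^4 + 10*x^2 + 25)

Solve f'(x) = 0:
  f'(x) = 2*(2*x^2 - 3*x - 10)/(x^2 + 5)^2; the denominator is positive wherever f is defined, so f'(x) = 0 ⇔ 4*x^2 - 6*x - 20 = 0.
  Factor: 4*x^2 - 6*x - 20 = 2*(2*x^2 - 3*x - 10); 2*x^2 - 3*x - 10 = 0 has no rational roots; quadratic formula: x = (3 ± √89)/4.
  ⇒ x = 3/4 - sqrt(89)/4 ≈ -1.6085, 3/4 + sqrt(89)/4 ≈ 3.1085

f''(x) = 2*(4*x^2*(3 - 4*x) + 3*(4*x - 1)*(x^2 + 5))/(x^2 + 5)^3
Second-derivative test at each critical point:
  f''(-1.6085) = -0.3278 < 0 → local maximum
  f''(3.1085) = 0.0878 > 0 → local minimum

Critical points: x = 3/4 - sqrt(89)/4 ≈ -1.6085 (local maximum); x = 3/4 + sqrt(89)/4 ≈ 3.1085 (local minimum)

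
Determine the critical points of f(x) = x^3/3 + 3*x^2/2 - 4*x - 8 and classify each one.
f'(x) = x^2 + 3*x - 4

Solve f'(x) = 0:
  Factor: x^2 + 3*x - 4 = (x - 1)*(x + 4) = 0.
  ⇒ x = -4, 1

f''(x) = 2*x + 3
Second-derivative test at each critical point:
  f''(-4) = -5 < 0 → local maximum
  f''(1) = 5 > 0 → local minimum

Critical points: x = -4 (local maximum); x = 1 (local minimum)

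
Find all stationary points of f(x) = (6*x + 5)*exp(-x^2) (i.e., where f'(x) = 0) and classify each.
f'(x) = 2*(-x*(6*x + 5) + 3)*exp(-x^2)

Solve f'(x) = 0:
  f'(x) = (-12*x^2 - 10*x + 6)·exp(-x^2) and exp(-x^2) > 0 for every x, so f'(x) = 0 ⇔ -12*x^2 - 10*x + 6 = 0.
  Factor: -12*x^2 - 10*x + 6 = -2*(6*x^2 + 5*x - 3); 6*x^2 + 5*x - 3 = 0 has no rational roots; quadratic formula: x = (-5 ± √97)/12.
  ⇒ x = -sqrt(97)/12 - 5/12 ≈ -1.2374, -5/12 + sqrt(97)/12 ≈ 0.4041

f''(x) = 2*(2*x^2*(6*x + 5) - 18*x - 5)*exp(-x^2)
Second-derivative test at each critical point:
  f''(-1.2374) = 4.2603 > 0 → local minimum
  f''(0.4041) = -16.7304 < 0 → local maximum

Critical points: x = -sqrt(97)/12 - 5/12 ≈ -1.2374 (local minimum); x = -5/12 + sqrt(97)/12 ≈ 0.4041 (local maximum)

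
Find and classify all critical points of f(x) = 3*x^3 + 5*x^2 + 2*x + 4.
f'(x) = 9*x^2 + 10*x + 2

Solve f'(x) = 0:
  9*x^2 + 10*x + 2 = 0 has no rational roots; quadratic formula: x = (-10 ± √28)/18.
  ⇒ x = -5/9 - sqrt(7)/9 ≈ -0.8495, -5/9 + sqrt(7)/9 ≈ -0.2616

f''(x) = 18*x + 10
Second-derivative test at each critical point:
  f''(-0.8495) = -5.2915 < 0 → local maximum
  f''(-0.2616) = 5.2915 > 0 → local minimum

Critical points: x = -5/9 - sqrt(7)/9 ≈ -0.8495 (local maximum); x = -5/9 + sqrt(7)/9 ≈ -0.2616 (local minimum)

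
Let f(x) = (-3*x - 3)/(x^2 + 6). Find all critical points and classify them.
f'(x) = 3*(-x^2 + 2*x*(x + 1) - 6)/(x^2 + 6)^2

Solve f'(x) = 0:
  f'(x) = 3*(x^2 + 2*x - 6)/(x^2 + 6)^2; the denominator is positive wherever f is defined, so f'(x) = 0 ⇔ 3*x^2 + 6*x - 18 = 0.
  Factor: 3*x^2 + 6*x - 18 = 3*(x^2 + 2*x - 6); x^2 + 2*x - 6 = 0 has no rational roots; quadratic formula: x = (-2 ± √28)/2.
  ⇒ x = -sqrt(7) - 1 ≈ -3.6458, -1 + sqrt(7) ≈ 1.6458

f''(x) = 6*(-4*x^2*(x + 1) + (3*x + 1)*(x^2 + 6))/(x^2 + 6)^3
Second-derivative test at each critical point:
  f''(-3.6458) = -0.0427 < 0 → local maximum
  f''(1.6458) = 0.2093 > 0 → local minimum

Critical points: x = -sqrt(7) - 1 ≈ -3.6458 (local maximum); x = -1 + sqrt(7) ≈ 1.6458 (local minimum)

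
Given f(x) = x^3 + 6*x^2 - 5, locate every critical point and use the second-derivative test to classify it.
f'(x) = 3*x*(x + 4)

Solve f'(x) = 0:
  Factor: 3*x^2 + 12*x = 3*x*(x + 4) = 0.
  ⇒ x = -4, 0

f''(x) = 6*x + 12
Second-derivative test at each critical point:
  f''(-4) = -12 < 0 → local maximum
  f''(0) = 12 > 0 → local minimum

Critical points: x = -4 (local maximum); x = 0 (local minimum)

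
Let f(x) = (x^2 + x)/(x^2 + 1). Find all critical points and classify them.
f'(x) = (-x^2 + 2*x + 1)/(x^4 + 2*x^2 + 1)

Solve f'(x) = 0:
  f'(x) = -(x^2 - 2*x - 1)/(x^2 + 1)^2; the denominator is positive wherever f is defined, so f'(x) = 0 ⇔ -x^2 + 2*x + 1 = 0.
  x^2 - 2*x - 1 = 0 has no rational roots; quadratic formula: x = (2 ± √8)/2.
  ⇒ x = 1 - sqrt(2) ≈ -0.4142, 1 + sqrt(2) ≈ 2.4142

f''(x) = 2*(x^3 - 3*x^2 - 3*x + 1)/(x^6 + 3*x^4 + 3*x^2 + 1)
Second-derivative test at each critical point:
  f''(-0.4142) = 2.0607 > 0 → local minimum
  f''(2.4142) = -0.0607 < 0 → local maximum

Critical points: x = 1 - sqrt(2) ≈ -0.4142 (local minimum); x = 1 + sqrt(2) ≈ 2.4142 (local maximum)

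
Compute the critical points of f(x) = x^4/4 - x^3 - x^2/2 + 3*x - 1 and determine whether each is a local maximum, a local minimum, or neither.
f'(x) = x^3 - 3*x^2 - x + 3

Solve f'(x) = 0:
  Factor: x^3 - 3*x^2 - x + 3 = (x - 3)*(x - 1)*(x + 1) = 0.
  ⇒ x = -1, 1, 3

f''(x) = 3*x^2 - 6*x - 1
Second-derivative test at each critical point:
  f''(-1) = 8 > 0 → local minimum
  f''(1) = -4 < 0 → local maximum
  f''(3) = 8 > 0 → local minimum

Critical points: x = -1 (local minimum); x = 1 (local maximum); x = 3 (local minimum)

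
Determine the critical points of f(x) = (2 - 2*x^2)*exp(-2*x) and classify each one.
f'(x) = 4*(x^2 - x - 1)*exp(-2*x)

Solve f'(x) = 0:
  f'(x) = (4*x^2 - 4*x - 4)·exp(-2*x) and exp(-2*x) > 0 for every x, so f'(x) = 0 ⇔ 4*x^2 - 4*x - 4 = 0.
  Factor: 4*x^2 - 4*x - 4 = 4*(x^2 - x - 1); x^2 - x - 1 = 0 has no rational roots; quadratic formula: x = (1 ± √5)/2.
  ⇒ x = 1/2 - sqrt(5)/2 ≈ -0.6180, 1/2 + sqrt(5)/2 ≈ 1.6180

f''(x) = 4*(-2*x^2 + 4*x + 1)*exp(-2*x)
Second-derivative test at each critical point:
  f''(-0.6180) = -30.7867 < 0 → local maximum
  f''(1.6180) = 0.3517 > 0 → local minimum

Critical points: x = 1/2 - sqrt(5)/2 ≈ -0.6180 (local maximum); x = 1/2 + sqrt(5)/2 ≈ 1.6180 (local minimum)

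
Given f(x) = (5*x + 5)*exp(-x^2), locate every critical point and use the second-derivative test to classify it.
f'(x) = 5*(-2*x*(x + 1) + 1)*exp(-x^2)

Solve f'(x) = 0:
  f'(x) = (-10*x^2 - 10*x + 5)·exp(-x^2) and exp(-x^2) > 0 for every x, so f'(x) = 0 ⇔ -10*x^2 - 10*x + 5 = 0.
  Factor: -10*x^2 - 10*x + 5 = -5*(2*x^2 + 2*x - 1); 2*x^2 + 2*x - 1 = 0 has no rational roots; quadratic formula: x = (-2 ± √12)/4.
  ⇒ x = -sqrt(3)/2 - 1/2 ≈ -1.3660, -1/2 + sqrt(3)/2 ≈ 0.3660

f''(x) = 10*(2*x^2*(x + 1) - 3*x - 1)*exp(-x^2)
Second-derivative test at each critical point:
  f''(-1.3660) = 2.6801 > 0 → local minimum
  f''(0.3660) = -15.1487 < 0 → local maximum

Critical points: x = -sqrt(3)/2 - 1/2 ≈ -1.3660 (local minimum); x = -1/2 + sqrt(3)/2 ≈ 0.3660 (local maximum)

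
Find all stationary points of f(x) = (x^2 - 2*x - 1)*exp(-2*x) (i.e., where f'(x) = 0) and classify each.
f'(x) = 2*x*(3 - x)*exp(-2*x)

Solve f'(x) = 0:
  f'(x) = (-2*x^2 + 6*x)·exp(-2*x) and exp(-2*x) > 0 for every x, so f'(x) = 0 ⇔ -2*x^2 + 6*x = 0.
  Factor: -2*x^2 + 6*x = -2*x*(x - 3) = 0.
  ⇒ x = 0, 3

f''(x) = 2*(2*x^2 - 8*x + 3)*exp(-2*x)
Second-derivative test at each critical point:
  f''(0) = 6 > 0 → local minimum
  f''(3) = -0.0149 < 0 → local maximum

Critical points: x = 0 (local minimum); x = 3 (local maximum)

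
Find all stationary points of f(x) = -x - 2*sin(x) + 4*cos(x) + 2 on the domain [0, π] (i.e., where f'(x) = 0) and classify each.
f'(x) = -4*sin(x) - 2*cos(x) - 1

Solve f'(x) = 0 on [0, π]:
  f'(x) = 0 ⇔ -4*sin(x) - 2*cos(x) = 1. Write the left side as R·cos(x + φ) with R = √((-2)² + 4²) = 2*sqrt(5), cos φ = -sqrt(5)/5, sin φ = 2*sqrt(5)/5; then cos(x + φ) = sqrt(5)/10. Solve for x and keep the solutions lying in [0, π].
  ⇒ x = atan((-2 + sqrt(19))/(-2*sqrt(19) - 1)) + pi ≈ 2.9035

f''(x) = 2*sin(x) - 4*cos(x)
Second-derivative test at each critical point:
  f''(2.9035) = 4.3589 > 0 → local minimum

Critical points: x = atan((-2 + sqrt(19))/(-2*sqrt(19) - 1)) + pi ≈ 2.9035 (local minimum)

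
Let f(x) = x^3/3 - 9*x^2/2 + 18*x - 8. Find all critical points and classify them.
f'(x) = x^2 - 9*x + 18

Solve f'(x) = 0:
  Factor: x^2 - 9*x + 18 = (x - 6)*(x - 3) = 0.
  ⇒ x = 3, 6

f''(x) = 2*x - 9
Second-derivative test at each critical point:
  f''(3) = -3 < 0 → local maximum
  f''(6) = 3 > 0 → local minimum

Critical points: x = 3 (local maximum); x = 6 (local minimum)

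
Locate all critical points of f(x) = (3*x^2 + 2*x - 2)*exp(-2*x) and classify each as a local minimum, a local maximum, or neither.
f'(x) = 2*(-3*x^2 + x + 3)*exp(-2*x)

Solve f'(x) = 0:
  f'(x) = (-6*x^2 + 2*x + 6)·exp(-2*x) and exp(-2*x) > 0 for every x, so f'(x) = 0 ⇔ -6*x^2 + 2*x + 6 = 0.
  Factor: -6*x^2 + 2*x + 6 = -2*(3*x^2 - x - 3); 3*x^2 - x - 3 = 0 has no rational roots; quadratic formula: x = (1 ± √37)/6.
  ⇒ x = 1/6 - sqrt(37)/6 ≈ -0.8471, 1/6 + sqrt(37)/6 ≈ 1.1805

f''(x) = 2*(6*x^2 - 8*x - 5)*exp(-2*x)
Second-derivative test at each critical point:
  f''(-0.8471) = 66.2119 > 0 → local minimum
  f''(1.1805) = -1.1476 < 0 → local maximum

Critical points: x = 1/6 - sqrt(37)/6 ≈ -0.8471 (local minimum); x = 1/6 + sqrt(37)/6 ≈ 1.1805 (local maximum)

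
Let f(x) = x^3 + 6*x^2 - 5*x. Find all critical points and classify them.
f'(x) = 3*x^2 + 12*x - 5

Solve f'(x) = 0:
  3*x^2 + 12*x - 5 = 0 has no rational roots; quadratic formula: x = (-12 ± √204)/6.
  ⇒ x = -sqrt(51)/3 - 2 ≈ -4.3805, -2 + sqrt(51)/3 ≈ 0.3805

f''(x) = 6*x + 12
Second-derivative test at each critical point:
  f''(-4.3805) = -14.2829 < 0 → local maximum
  f''(0.3805) = 14.2829 > 0 → local minimum

Critical points: x = -sqrt(51)/3 - 2 ≈ -4.3805 (local maximum); x = -2 + sqrt(51)/3 ≈ 0.3805 (local minimum)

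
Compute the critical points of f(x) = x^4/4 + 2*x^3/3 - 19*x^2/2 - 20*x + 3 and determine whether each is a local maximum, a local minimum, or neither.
f'(x) = x^3 + 2*x^2 - 19*x - 20

Solve f'(x) = 0:
  Factor: x^3 + 2*x^2 - 19*x - 20 = (x - 4)*(x + 1)*(x + 5) = 0.
  ⇒ x = -5, -1, 4

f''(x) = 3*x^2 + 4*x - 19
Second-derivative test at each critical point:
  f''(-5) = 36 > 0 → local minimum
  f''(-1) = -20 < 0 → local maximum
  f''(4) = 45 > 0 → local minimum

Critical points: x = -5 (local minimum); x = -1 (local maximum); x = 4 (local minimum)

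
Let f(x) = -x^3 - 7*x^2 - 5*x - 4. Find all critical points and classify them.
f'(x) = -3*x^2 - 14*x - 5

Solve f'(x) = 0:
  3*x^2 + 14*x + 5 = 0 has no rational roots; quadratic formula: x = (-14 ± √136)/6.
  ⇒ x = -7/3 - sqrt(34)/3 ≈ -4.2770, -7/3 + sqrt(34)/3 ≈ -0.3897

f''(x) = -6*x - 14
Second-derivative test at each critical point:
  f''(-4.2770) = 11.6619 > 0 → local minimum
  f''(-0.3897) = -11.6619 < 0 → local maximum

Critical points: x = -7/3 - sqrt(34)/3 ≈ -4.2770 (local minimum); x = -7/3 + sqrt(34)/3 ≈ -0.3897 (local maximum)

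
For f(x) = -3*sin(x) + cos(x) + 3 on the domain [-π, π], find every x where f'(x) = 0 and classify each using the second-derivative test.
f'(x) = -sin(x) - 3*cos(x)

Solve f'(x) = 0 on [-π, π]:
  f'(x) = 0 ⇔ -3*cos(x) = sin(x) ⇔ tan(x) = -3, i.e. x = arctan(-3) + nπ; keep the solutions lying in [-π, π].
  ⇒ x = -atan(3) ≈ -1.2490, pi - atan(3) ≈ 1.8925

f''(x) = 3*sin(x) - cos(x)
Second-derivative test at each critical point:
  f''(-1.2490) = -3.1623 < 0 → local maximum
  f''(1.8925) = 3.1623 > 0 → local minimum

Critical points: x = -atan(3) ≈ -1.2490 (local maximum); x = pi - atan(3) ≈ 1.8925 (local minimum)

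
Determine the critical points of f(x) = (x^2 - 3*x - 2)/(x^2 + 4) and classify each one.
f'(x) = 3*(x^2 + 4*x - 4)/(x^4 + 8*x^2 + 16)

Solve f'(x) = 0:
  f'(x) = 3*(x^2 + 4*x - 4)/(x^2 + 4)^2; the denominator is positive wherever f is defined, so f'(x) = 0 ⇔ 3*x^2 + 12*x - 12 = 0.
  Factor: 3*x^2 + 12*x - 12 = 3*(x^2 + 4*x - 4); x^2 + 4*x - 4 = 0 has no rational roots; quadratic formula: x = (-4 ± √32)/2.
  ⇒ x = -2*sqrt(2) - 2 ≈ -4.8284, -2 + 2*sqrt(2) ≈ 0.8284

f''(x) = 6*(-x^3 - 6*x^2 + 12*x + 8)/(x^6 + 12*x^4 + 48*x^2 + 64)
Second-derivative test at each critical point:
  f''(-4.8284) = -0.0227 < 0 → local maximum
  f''(0.8284) = 0.7727 > 0 → local minimum

Critical points: x = -2*sqrt(2) - 2 ≈ -4.8284 (local maximum); x = -2 + 2*sqrt(2) ≈ 0.8284 (local minimum)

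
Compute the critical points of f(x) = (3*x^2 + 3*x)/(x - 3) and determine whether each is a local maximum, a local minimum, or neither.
f'(x) = 3*(x^2 - 6*x - 3)/(x^2 - 6*x + 9)

Solve f'(x) = 0:
  f'(x) = 3*(x^2 - 6*x - 3)/(x - 3)^2; the denominator is positive wherever f is defined, so f'(x) = 0 ⇔ 3*x^2 - 18*x - 9 = 0.
  Factor: 3*x^2 - 18*x - 9 = 3*(x^2 - 6*x - 3); x^2 - 6*x - 3 = 0 has no rational roots; quadratic formula: x = (6 ± √48)/2.
  ⇒ x = 3 - 2*sqrt(3) ≈ -0.4641, 3 + 2*sqrt(3) ≈ 6.4641

f''(x) = 72/(x^3 - 9*x^2 + 27*x - 27)
Second-derivative test at each critical point:
  f''(-0.4641) = -1.7321 < 0 → local maximum
  f''(6.4641) = 1.7321 > 0 → local minimum

Critical points: x = 3 - 2*sqrt(3) ≈ -0.4641 (local maximum); x = 3 + 2*sqrt(3) ≈ 6.4641 (local minimum)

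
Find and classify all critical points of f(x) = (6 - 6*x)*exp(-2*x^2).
f'(x) = 6*(4*x*(x - 1) - 1)*exp(-2*x^2)

Solve f'(x) = 0:
  f'(x) = (24*x^2 - 24*x - 6)·exp(-2*x^2) and exp(-2*x^2) > 0 for every x, so f'(x) = 0 ⇔ 24*x^2 - 24*x - 6 = 0.
  Factor: 24*x^2 - 24*x - 6 = 6*(4*x^2 - 4*x - 1); 4*x^2 - 4*x - 1 = 0 has no rational roots; quadratic formula: x = (4 ± √32)/8.
  ⇒ x = 1/2 - sqrt(2)/2 ≈ -0.2071, 1/2 + sqrt(2)/2 ≈ 1.2071

f''(x) = 24*(4*x^2*(1 - x) + 3*x - 1)*exp(-2*x^2)
Second-derivative test at each critical point:
  f''(-0.2071) = -31.1508 < 0 → local maximum
  f''(1.2071) = 1.8412 > 0 → local minimum

Critical points: x = 1/2 - sqrt(2)/2 ≈ -0.2071 (local maximum); x = 1/2 + sqrt(2)/2 ≈ 1.2071 (local minimum)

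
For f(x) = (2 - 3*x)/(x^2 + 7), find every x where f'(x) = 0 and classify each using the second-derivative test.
f'(x) = (3*x^2 - 4*x - 21)/(x^4 + 14*x^2 + 49)

Solve f'(x) = 0:
  f'(x) = (3*x^2 - 4*x - 21)/(x^2 + 7)^2; the denominator is positive wherever f is defined, so f'(x) = 0 ⇔ 3*x^2 - 4*x - 21 = 0.
  3*x^2 - 4*x - 21 = 0 has no rational roots; quadratic formula: x = (4 ± √268)/6.
  ⇒ x = 2/3 - sqrt(67)/3 ≈ -2.0618, 2/3 + sqrt(67)/3 ≈ 3.3951

f''(x) = 2*(4*x^2*(2 - 3*x) + (9*x - 2)*(x^2 + 7))/(x^2 + 7)^3
Second-derivative test at each critical point:
  f''(-2.0618) = -0.1293 < 0 → local maximum
  f''(3.3951) = 0.0477 > 0 → local minimum

Critical points: x = 2/3 - sqrt(67)/3 ≈ -2.0618 (local maximum); x = 2/3 + sqrt(67)/3 ≈ 3.3951 (local minimum)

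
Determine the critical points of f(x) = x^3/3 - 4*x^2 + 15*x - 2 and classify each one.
f'(x) = x^2 - 8*x + 15

Solve f'(x) = 0:
  Factor: x^2 - 8*x + 15 = (x - 5)*(x - 3) = 0.
  ⇒ x = 3, 5

f''(x) = 2*x - 8
Second-derivative test at each critical point:
  f''(3) = -2 < 0 → local maximum
  f''(5) = 2 > 0 → local minimum

Critical points: x = 3 (local maximum); x = 5 (local minimum)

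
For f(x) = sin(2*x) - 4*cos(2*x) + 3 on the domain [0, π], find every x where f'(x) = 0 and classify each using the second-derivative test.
f'(x) = 8*sin(2*x) + 2*cos(2*x)

Solve f'(x) = 0 on [0, π]:
  f'(x) = 0 ⇔ cos(2*x) = -4*sin(2*x) ⇔ tan(2*x) = -1/4, i.e. 2*x = arctan(-1/4) + nπ; keep the solutions lying in [0, π].
  ⇒ x = -atan(1/4)/2 + pi/2 ≈ 1.4483, pi - atan(1/4)/2 ≈ 3.0191

f''(x) = -4*sin(2*x) + 16*cos(2*x)
Second-derivative test at each critical point:
  f''(1.4483) = -16.4924 < 0 → local maximum
  f''(3.0191) = 16.4924 > 0 → local minimum

Critical points: x = -atan(1/4)/2 + pi/2 ≈ 1.4483 (local maximum); x = pi - atan(1/4)/2 ≈ 3.0191 (local minimum)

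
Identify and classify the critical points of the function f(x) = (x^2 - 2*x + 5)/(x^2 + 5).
f'(x) = 2*(x^2 - 5)/(x^4 + 10*x^2 + 25)

Solve f'(x) = 0:
  f'(x) = 2*(x^2 - 5)/(x^2 + 5)^2; the denominator is positive wherever f is defined, so f'(x) = 0 ⇔ 2*x^2 - 10 = 0.
  Factor: 2*x^2 - 10 = 2*(x^2 - 5); x^2 - 5 = 0 has no rational roots; quadratic formula: x = (0 ± √20)/2.
  ⇒ x = -sqrt(5) ≈ -2.2361, sqrt(5) ≈ 2.2361

f''(x) = 4*x*(15 - x^2)/(x^6 + 15*x^4 + 75*x^2 + 125)
Second-derivative test at each critical point:
  f''(-2.2361) = -0.0894 < 0 → local maximum
  f''(2.2361) = 0.0894 > 0 → local minimum

Critical points: x = -sqrt(5) ≈ -2.2361 (local maximum); x = sqrt(5) ≈ 2.2361 (local minimum)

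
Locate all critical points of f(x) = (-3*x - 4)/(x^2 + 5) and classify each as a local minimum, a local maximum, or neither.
f'(x) = (3*x^2 + 8*x - 15)/(x^4 + 10*x^2 + 25)

Solve f'(x) = 0:
  f'(x) = (3*x^2 + 8*x - 15)/(x^2 + 5)^2; the denominator is positive wherever f is defined, so f'(x) = 0 ⇔ 3*x^2 + 8*x - 15 = 0.
  3*x^2 + 8*x - 15 = 0 has no rational roots; quadratic formula: x = (-8 ± √244)/6.
  ⇒ x = -sqrt(61)/3 - 4/3 ≈ -3.9367, -4/3 + sqrt(61)/3 ≈ 1.2701

f''(x) = 2*(-4*x^2*(3*x + 4) + (9*x + 4)*(x^2 + 5))/(x^2 + 5)^3
Second-derivative test at each critical point:
  f''(-3.9367) = -0.0372 < 0 → local maximum
  f''(1.2701) = 0.3572 > 0 → local minimum

Critical points: x = -sqrt(61)/3 - 4/3 ≈ -3.9367 (local maximum); x = -4/3 + sqrt(61)/3 ≈ 1.2701 (local minimum)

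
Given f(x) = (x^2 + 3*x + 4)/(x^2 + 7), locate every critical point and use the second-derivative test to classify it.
f'(x) = 3*(-x^2 + 2*x + 7)/(x^4 + 14*x^2 + 49)

Solve f'(x) = 0:
  f'(x) = -3*(x^2 - 2*x - 7)/(x^2 + 7)^2; the denominator is positive wherever f is defined, so f'(x) = 0 ⇔ -3*x^2 + 6*x + 21 = 0.
  Factor: -3*x^2 + 6*x + 21 = -3*(x^2 - 2*x - 7); x^2 - 2*x - 7 = 0 has no rational roots; quadratic formula: x = (2 ± √32)/2.
  ⇒ x = 1 - 2*sqrt(2) ≈ -1.8284, 1 + 2*sqrt(2) ≈ 3.8284

f''(x) = 6*(x^3 - 3*x^2 - 21*x + 7)/(x^6 + 21*x^4 + 147*x^2 + 343)
Second-derivative test at each critical point:
  f''(-1.8284) = 0.1586 > 0 → local minimum
  f''(3.8284) = -0.0362 < 0 → local maximum

Critical points: x = 1 - 2*sqrt(2) ≈ -1.8284 (local minimum); x = 1 + 2*sqrt(2) ≈ 3.8284 (local maximum)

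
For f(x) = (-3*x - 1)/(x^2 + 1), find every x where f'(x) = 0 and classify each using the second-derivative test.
f'(x) = (3*x^2 + 2*x - 3)/(x^4 + 2*x^2 + 1)

Solve f'(x) = 0:
  f'(x) = (3*x^2 + 2*x - 3)/(x^2 + 1)^2; the denominator is positive wherever f is defined, so f'(x) = 0 ⇔ 3*x^2 + 2*x - 3 = 0.
  3*x^2 + 2*x - 3 = 0 has no rational roots; quadratic formula: x = (-2 ± √40)/6.
  ⇒ x = -sqrt(10)/3 - 1/3 ≈ -1.3874, -1/3 + sqrt(10)/3 ≈ 0.7208

f''(x) = 2*(-4*x^2*(3*x + 1) + (9*x + 1)*(x^2 + 1))/(x^2 + 1)^3
Second-derivative test at each critical point:
  f''(-1.3874) = -0.7393 < 0 → local maximum
  f''(0.7208) = 2.7393 > 0 → local minimum

Critical points: x = -sqrt(10)/3 - 1/3 ≈ -1.3874 (local maximum); x = -1/3 + sqrt(10)/3 ≈ 0.7208 (local minimum)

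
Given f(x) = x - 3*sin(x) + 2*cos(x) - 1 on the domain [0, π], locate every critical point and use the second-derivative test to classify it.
f'(x) = -2*sin(x) - 3*cos(x) + 1

Solve f'(x) = 0 on [0, π]:
  f'(x) = 0 ⇔ -2*sin(x) - 3*cos(x) = -1. Write the left side as R·cos(x + φ) with R = √((-3)² + 2²) = sqrt(13), cos φ = -3*sqrt(13)/13, sin φ = 2*sqrt(13)/13; then cos(x + φ) = -sqrt(13)/13. Solve for x and keep the solutions lying in [0, π].
  ⇒ x = atan((2 + 6*sqrt(3))/(3 - 4*sqrt(3))) + pi ≈ 1.8778

f''(x) = 3*sin(x) - 2*cos(x)
Second-derivative test at each critical point:
  f''(1.8778) = 3.4641 > 0 → local minimum

Critical points: x = atan((2 + 6*sqrt(3))/(3 - 4*sqrt(3))) + pi ≈ 1.8778 (local minimum)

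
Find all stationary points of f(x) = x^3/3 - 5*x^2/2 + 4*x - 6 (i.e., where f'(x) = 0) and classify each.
f'(x) = x^2 - 5*x + 4

Solve f'(x) = 0:
  Factor: x^2 - 5*x + 4 = (x - 4)*(x - 1) = 0.
  ⇒ x = 1, 4

f''(x) = 2*x - 5
Second-derivative test at each critical point:
  f''(1) = -3 < 0 → local maximum
  f''(4) = 3 > 0 → local minimum

Critical points: x = 1 (local maximum); x = 4 (local minimum)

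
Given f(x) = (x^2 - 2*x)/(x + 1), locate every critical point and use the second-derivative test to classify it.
f'(x) = (x^2 + 2*x - 2)/(x^2 + 2*x + 1)

Solve f'(x) = 0:
  f'(x) = (x^2 + 2*x - 2)/(x + 1)^2; the denominator is positive wherever f is defined, so f'(x) = 0 ⇔ x^2 + 2*x - 2 = 0.
  x^2 + 2*x - 2 = 0 has no rational roots; quadratic formula: x = (-2 ± √12)/2.
  ⇒ x = -sqrt(3) - 1 ≈ -2.7321, -1 + sqrt(3) ≈ 0.7321

f''(x) = 6/(x^3 + 3*x^2 + 3*x + 1)
Second-derivative test at each critical point:
  f''(-2.7321) = -1.1547 < 0 → local maximum
  f''(0.7321) = 1.1547 > 0 → local minimum

Critical points: x = -sqrt(3) - 1 ≈ -2.7321 (local maximum); x = -1 + sqrt(3) ≈ 0.7321 (local minimum)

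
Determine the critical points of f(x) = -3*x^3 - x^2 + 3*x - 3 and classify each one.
f'(x) = -9*x^2 - 2*x + 3

Solve f'(x) = 0:
  9*x^2 + 2*x - 3 = 0 has no rational roots; quadratic formula: x = (-2 ± √112)/18.
  ⇒ x = -2*sqrt(7)/9 - 1/9 ≈ -0.6991, -1/9 + 2*sqrt(7)/9 ≈ 0.4768

f''(x) = -18*x - 2
Second-derivative test at each critical point:
  f''(-0.6991) = 10.5830 > 0 → local minimum
  f''(0.4768) = -10.5830 < 0 → local maximum

Critical points: x = -2*sqrt(7)/9 - 1/9 ≈ -0.6991 (local minimum); x = -1/9 + 2*sqrt(7)/9 ≈ 0.4768 (local maximum)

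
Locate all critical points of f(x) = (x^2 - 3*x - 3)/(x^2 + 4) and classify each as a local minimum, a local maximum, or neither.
f'(x) = (3*x^2 + 14*x - 12)/(x^4 + 8*x^2 + 16)

Solve f'(x) = 0:
  f'(x) = (3*x^2 + 14*x - 12)/(x^2 + 4)^2; the denominator is positive wherever f is defined, so f'(x) = 0 ⇔ 3*x^2 + 14*x - 12 = 0.
  3*x^2 + 14*x - 12 = 0 has no rational roots; quadratic formula: x = (-14 ± √340)/6.
  ⇒ x = -sqrt(85)/3 - 7/3 ≈ -5.4065, -7/3 + sqrt(85)/3 ≈ 0.7398

f''(x) = 2*(-3*x^3 - 21*x^2 + 36*x + 28)/(x^6 + 12*x^4 + 48*x^2 + 64)
Second-derivative test at each critical point:
  f''(-5.4065) = -0.0167 < 0 → local maximum
  f''(0.7398) = 0.8917 > 0 → local minimum

Critical points: x = -sqrt(85)/3 - 7/3 ≈ -5.4065 (local maximum); x = -7/3 + sqrt(85)/3 ≈ 0.7398 (local minimum)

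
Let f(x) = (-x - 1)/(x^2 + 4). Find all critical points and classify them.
f'(x) = (-x^2 + 2*x*(x + 1) - 4)/(x^2 + 4)^2

Solve f'(x) = 0:
  f'(x) = (x^2 + 2*x - 4)/(x^2 + 4)^2; the denominator is positive wherever f is defined, so f'(x) = 0 ⇔ x^2 + 2*x - 4 = 0.
  x^2 + 2*x - 4 = 0 has no rational roots; quadratic formula: x = (-2 ± √20)/2.
  ⇒ x = -sqrt(5) - 1 ≈ -3.2361, -1 + sqrt(5) ≈ 1.2361

f''(x) = 2*(-4*x^2*(x + 1) + (3*x + 1)*(x^2 + 4))/(x^2 + 4)^3
Second-derivative test at each critical point:
  f''(-3.2361) = -0.0214 < 0 → local maximum
  f''(1.2361) = 0.1464 > 0 → local minimum

Critical points: x = -sqrt(5) - 1 ≈ -3.2361 (local maximum); x = -1 + sqrt(5) ≈ 1.2361 (local minimum)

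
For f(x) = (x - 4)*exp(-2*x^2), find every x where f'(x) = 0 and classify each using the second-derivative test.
f'(x) = (-4*x*(x - 4) + 1)*exp(-2*x^2)

Solve f'(x) = 0:
  f'(x) = (-4*x^2 + 16*x + 1)·exp(-2*x^2) and exp(-2*x^2) > 0 for every x, so f'(x) = 0 ⇔ -4*x^2 + 16*x + 1 = 0.
  4*x^2 - 16*x - 1 = 0 has no rational roots; quadratic formula: x = (16 ± √272)/8.
  ⇒ x = 2 - sqrt(17)/2 ≈ -0.0616, 2 + sqrt(17)/2 ≈ 4.0616

f''(x) = 4*(4*x^2*(x - 4) - 3*x + 4)*exp(-2*x^2)
Second-derivative test at each critical point:
  f''(-0.0616) = 16.3679 > 0 → local minimum
  f''(4.0616) = -7.742e-14 < 0 → local maximum

Critical points: x = 2 - sqrt(17)/2 ≈ -0.0616 (local minimum); x = 2 + sqrt(17)/2 ≈ 4.0616 (local maximum)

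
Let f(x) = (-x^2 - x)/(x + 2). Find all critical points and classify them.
f'(x) = (-x^2 - 4*x - 2)/(x^2 + 4*x + 4)

Solve f'(x) = 0:
  f'(x) = -(x^2 + 4*x + 2)/(x + 2)^2; the denominator is positive wherever f is defined, so f'(x) = 0 ⇔ -x^2 - 4*x - 2 = 0.
  x^2 + 4*x + 2 = 0 has no rational roots; quadratic formula: x = (-4 ± √8)/2.
  ⇒ x = -2 - sqrt(2) ≈ -3.4142, -2 + sqrt(2) ≈ -0.5858

f''(x) = -4/(x^3 + 6*x^2 + 12*x + 8)
Second-derivative test at each critical point:
  f''(-3.4142) = 1.4142 > 0 → local minimum
  f''(-0.5858) = -1.4142 < 0 → local maximum

Critical points: x = -2 - sqrt(2) ≈ -3.4142 (local minimum); x = -2 + sqrt(2) ≈ -0.5858 (local maximum)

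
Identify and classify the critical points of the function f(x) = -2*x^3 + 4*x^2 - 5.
f'(x) = 2*x*(4 - 3*x)

Solve f'(x) = 0:
  Factor: -6*x^2 + 8*x = -2*x*(3*x - 4) = 0.
  ⇒ x = 0, 4/3

f''(x) = 8 - 12*x
Second-derivative test at each critical point:
  f''(0) = 8 > 0 → local minimum
  f''(4/3) = -8 < 0 → local maximum

Critical points: x = 0 (local minimum); x = 4/3 (local maximum)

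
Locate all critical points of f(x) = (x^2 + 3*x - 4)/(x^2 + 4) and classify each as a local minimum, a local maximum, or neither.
f'(x) = (-3*x^2 + 16*x + 12)/(x^4 + 8*x^2 + 16)

Solve f'(x) = 0:
  f'(x) = -(x - 6)*(3*x + 2)/(x^2 + 4)^2; the denominator is positive wherever f is defined, so f'(x) = 0 ⇔ -3*x^2 + 16*x + 12 = 0.
  Factor: -3*x^2 + 16*x + 12 = -(x - 6)*(3*x + 2) = 0.
  ⇒ x = -2/3, 6

f''(x) = 2*(3*x^3 - 24*x^2 - 36*x + 32)/(x^6 + 12*x^4 + 48*x^2 + 64)
Second-derivative test at each critical point:
  f''(-2/3) = 81/80 > 0 → local minimum
  f''(6) = -1/80 < 0 → local maximum

Critical points: x = -2/3 (local minimum); x = 6 (local maximum)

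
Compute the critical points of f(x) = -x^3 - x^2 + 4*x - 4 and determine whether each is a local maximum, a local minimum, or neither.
f'(x) = -3*x^2 - 2*x + 4

Solve f'(x) = 0:
  3*x^2 + 2*x - 4 = 0 has no rational roots; quadratic formula: x = (-2 ± √52)/6.
  ⇒ x = -sqrt(13)/3 - 1/3 ≈ -1.5352, -1/3 + sqrt(13)/3 ≈ 0.8685

f''(x) = -6*x - 2
Second-derivative test at each critical point:
  f''(-1.5352) = 7.2111 > 0 → local minimum
  f''(0.8685) = -7.2111 < 0 → local maximum

Critical points: x = -sqrt(13)/3 - 1/3 ≈ -1.5352 (local minimum); x = -1/3 + sqrt(13)/3 ≈ 0.8685 (local maximum)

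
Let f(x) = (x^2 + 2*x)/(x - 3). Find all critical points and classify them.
f'(x) = (x^2 - 6*x - 6)/(x^2 - 6*x + 9)

Solve f'(x) = 0:
  f'(x) = (x^2 - 6*x - 6)/(x - 3)^2; the denominator is positive wherever f is defined, so f'(x) = 0 ⇔ x^2 - 6*x - 6 = 0.
  x^2 - 6*x - 6 = 0 has no rational roots; quadratic formula: x = (6 ± √60)/2.
  ⇒ x = 3 - sqrt(15) ≈ -0.8730, 3 + sqrt(15) ≈ 6.8730

f''(x) = 30/(x^3 - 9*x^2 + 27*x - 27)
Second-derivative test at each critical point:
  f''(-0.8730) = -0.5164 < 0 → local maximum
  f''(6.8730) = 0.5164 > 0 → local minimum

Critical points: x = 3 - sqrt(15) ≈ -0.8730 (local maximum); x = 3 + sqrt(15) ≈ 6.8730 (local minimum)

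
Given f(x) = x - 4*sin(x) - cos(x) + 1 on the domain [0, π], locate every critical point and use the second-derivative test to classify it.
f'(x) = sin(x) - 4*cos(x) + 1

Solve f'(x) = 0 on [0, π]:
  f'(x) = 0 ⇔ sin(x) - 4*cos(x) = -1. Write the left side as R·cos(x + φ) with R = √((-4)² + (-1)²) = sqrt(17), cos φ = -4*sqrt(17)/17, sin φ = -sqrt(17)/17; then cos(x + φ) = -sqrt(17)/17. Solve for x and keep the solutions lying in [0, π].
  ⇒ x = atan(15/8) ≈ 1.0808

f''(x) = 4*sin(x) + cos(x)
Second-derivative test at each critical point:
  f''(1.0808) = 4 > 0 → local minimum

Critical points: x = atan(15/8) ≈ 1.0808 (local minimum)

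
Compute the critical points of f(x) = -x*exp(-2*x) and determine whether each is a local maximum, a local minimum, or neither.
f'(x) = (2*x - 1)*exp(-2*x)

Solve f'(x) = 0:
  f'(x) = (2*x - 1)·exp(-2*x) and exp(-2*x) > 0 for every x, so f'(x) = 0 ⇔ 2*x - 1 = 0.
  2*x - 1 = 0.
  ⇒ x = 1/2

f''(x) = 4*(1 - x)*exp(-2*x)
Second-derivative test at each critical point:
  f''(1/2) = 0.7358 > 0 → local minimum

Critical points: x = 1/2 (local minimum)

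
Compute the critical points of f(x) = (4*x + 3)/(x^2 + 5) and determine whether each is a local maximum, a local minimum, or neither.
f'(x) = 2*(-2*x^2 - 3*x + 10)/(x^4 + 10*x^2 + 25)

Solve f'(x) = 0:
  f'(x) = -2*(2*x^2 + 3*x - 10)/(x^2 + 5)^2; the denominator is positive wherever f is defined, so f'(x) = 0 ⇔ -4*x^2 - 6*x + 20 = 0.
  Factor: -4*x^2 - 6*x + 20 = -2*(2*x^2 + 3*x - 10); 2*x^2 + 3*x - 10 = 0 has no rational roots; quadratic formula: x = (-3 ± √89)/4.
  ⇒ x = -sqrt(89)/4 - 3/4 ≈ -3.1085, -3/4 + sqrt(89)/4 ≈ 1.6085

f''(x) = 2*(4*x^2*(4*x + 3) - 3*(4*x + 1)*(x^2 + 5))/(x^2 + 5)^3
Second-derivative test at each critical point:
  f''(-3.1085) = 0.0878 > 0 → local minimum
  f''(1.6085) = -0.3278 < 0 → local maximum

Critical points: x = -sqrt(89)/4 - 3/4 ≈ -3.1085 (local minimum); x = -3/4 + sqrt(89)/4 ≈ 1.6085 (local maximum)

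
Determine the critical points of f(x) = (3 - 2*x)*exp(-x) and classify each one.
f'(x) = (2*x - 5)*exp(-x)

Solve f'(x) = 0:
  f'(x) = (2*x - 5)·exp(-x) and exp(-x) > 0 for every x, so f'(x) = 0 ⇔ 2*x - 5 = 0.
  2*x - 5 = 0.
  ⇒ x = 5/2

f''(x) = (7 - 2*x)*exp(-x)
Second-derivative test at each critical point:
  f''(5/2) = 0.1642 > 0 → local minimum

Critical points: x = 5/2 (local minimum)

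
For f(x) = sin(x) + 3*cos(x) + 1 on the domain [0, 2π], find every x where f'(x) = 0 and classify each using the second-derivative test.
f'(x) = -3*sin(x) + cos(x)

Solve f'(x) = 0 on [0, 2π]:
  f'(x) = 0 ⇔ cos(x) = 3*sin(x) ⇔ tan(x) = 1/3, i.e. x = arctan(1/3) + nπ; keep the solutions lying in [0, 2π].
  ⇒ x = atan(1/3) ≈ 0.3218, atan(1/3) + pi ≈ 3.4633

f''(x) = -sin(x) - 3*cos(x)
Second-derivative test at each critical point:
  f''(0.3218) = -3.1623 < 0 → local maximum
  f''(3.4633) = 3.1623 > 0 → local minimum

Critical points: x = atan(1/3) ≈ 0.3218 (local maximum); x = atan(1/3) + pi ≈ 3.4633 (local minimum)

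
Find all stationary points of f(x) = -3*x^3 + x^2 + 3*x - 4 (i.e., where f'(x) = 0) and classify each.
f'(x) = -9*x^2 + 2*x + 3

Solve f'(x) = 0:
  9*x^2 - 2*x - 3 = 0 has no rational roots; quadratic formula: x = (2 ± √112)/18.
  ⇒ x = 1/9 - 2*sqrt(7)/9 ≈ -0.4768, 1/9 + 2*sqrt(7)/9 ≈ 0.6991

f''(x) = 2 - 18*x
Second-derivative test at each critical point:
  f''(-0.4768) = 10.5830 > 0 → local minimum
  f''(0.6991) = -10.5830 < 0 → local maximum

Critical points: x = 1/9 - 2*sqrt(7)/9 ≈ -0.4768 (local minimum); x = 1/9 + 2*sqrt(7)/9 ≈ 0.6991 (local maximum)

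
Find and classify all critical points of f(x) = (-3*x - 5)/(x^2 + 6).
f'(x) = (3*x^2 + 10*x - 18)/(x^4 + 12*x^2 + 36)

Solve f'(x) = 0:
  f'(x) = (3*x^2 + 10*x - 18)/(x^2 + 6)^2; the denominator is positive wherever f is defined, so f'(x) = 0 ⇔ 3*x^2 + 10*x - 18 = 0.
  3*x^2 + 10*x - 18 = 0 has no rational roots; quadratic formula: x = (-10 ± √316)/6.
  ⇒ x = -sqrt(79)/3 - 5/3 ≈ -4.6294, -5/3 + sqrt(79)/3 ≈ 1.2961

f''(x) = 2*(-4*x^2*(3*x + 5) + (9*x + 5)*(x^2 + 6))/(x^2 + 6)^3
Second-derivative test at each critical point:
  f''(-4.6294) = -0.0236 < 0 → local maximum
  f''(1.2961) = 0.3014 > 0 → local minimum

Critical points: x = -sqrt(79)/3 - 5/3 ≈ -4.6294 (local maximum); x = -5/3 + sqrt(79)/3 ≈ 1.2961 (local minimum)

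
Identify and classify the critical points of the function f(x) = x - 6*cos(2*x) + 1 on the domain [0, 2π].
f'(x) = 12*sin(2*x) + 1

Solve f'(x) = 0 on [0, 2π]:
  f'(x) = 0 ⇔ sin(2*x) = -1/12, i.e. 2*x = arcsin(-1/12) + 2nπ or 2*x = π − arcsin(-1/12) + 2nπ; keep the solutions lying in [0, 2π].
  ⇒ x = asin(1/12)/2 + pi/2 ≈ 1.6125, pi - asin(1/12)/2 ≈ 3.0999, asin(1/12)/2 + 3*pi/2 ≈ 4.7541, -asin(1/12)/2 + 2*pi ≈ 6.2415

f''(x) = 24*cos(2*x)
Second-derivative test at each critical point:
  f''(1.6125) = -23.9165 < 0 → local maximum
  f''(3.0999) = 23.9165 > 0 → local minimum
  f''(4.7541) = -23.9165 < 0 → local maximum
  f''(6.2415) = 23.9165 > 0 → local minimum

Critical points: x = asin(1/12)/2 + pi/2 ≈ 1.6125 (local maximum); x = pi - asin(1/12)/2 ≈ 3.0999 (local minimum); x = asin(1/12)/2 + 3*pi/2 ≈ 4.7541 (local maximum); x = -asin(1/12)/2 + 2*pi ≈ 6.2415 (local minimum)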